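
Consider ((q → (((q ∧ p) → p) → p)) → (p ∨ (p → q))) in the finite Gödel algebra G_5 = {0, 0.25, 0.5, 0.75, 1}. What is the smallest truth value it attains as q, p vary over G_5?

0.25

The minimum is attained at q = 0, p = 0.25:
  (q ∧ p) = min(0, 0.25) = 0
  ((q ∧ p) → p): 0 ≤ 0.25, so result = 1
  (((q ∧ p) → p) → p): 1 > 0.25, so result = 0.25
  (q → (((q ∧ p) → p) → p)): 0 ≤ 0.25, so result = 1
  (p → q): 0.25 > 0, so result = 0
  (p ∨ (p → q)) = max(0.25, 0) = 0.25
  ((q → (((q ∧ p) → p) → p)) → (p ∨ (p → q))): 1 > 0.25, so result = 0.25
Checking all 25 assignments confirms none give a value below 0.25.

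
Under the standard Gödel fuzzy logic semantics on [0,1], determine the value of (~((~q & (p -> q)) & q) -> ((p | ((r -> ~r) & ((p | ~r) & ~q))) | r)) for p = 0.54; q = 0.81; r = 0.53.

0.54

~q: Gödel ¬ of 0.81 = 0 (operand ≠ 0)
(p -> q): 0.54 ≤ 0.81, so result = 1
(~q & (p -> q)) = min(0, 1) = 0
((~q & (p -> q)) & q) = min(0, 0.81) = 0
~((~q & (p -> q)) & q): Gödel ¬ of 0 = 1 (operand is 0)
~r: Gödel ¬ of 0.53 = 0 (operand ≠ 0)
(r -> ~r): 0.53 > 0, so result = 0
~r: Gödel ¬ of 0.53 = 0 (operand ≠ 0)
(p | ~r) = max(0.54, 0) = 0.54
~q: Gödel ¬ of 0.81 = 0 (operand ≠ 0)
((p | ~r) & ~q) = min(0.54, 0) = 0
((r -> ~r) & ((p | ~r) & ~q)) = min(0, 0) = 0
(p | ((r -> ~r) & ((p | ~r) & ~q))) = max(0.54, 0) = 0.54
((p | ((r -> ~r) & ((p | ~r) & ~q))) | r) = max(0.54, 0.53) = 0.54
(~((~q & (p -> q)) & q) -> ((p | ((r -> ~r) & ((p | ~r) & ~q))) | r)): 1 > 0.54, so result = 0.54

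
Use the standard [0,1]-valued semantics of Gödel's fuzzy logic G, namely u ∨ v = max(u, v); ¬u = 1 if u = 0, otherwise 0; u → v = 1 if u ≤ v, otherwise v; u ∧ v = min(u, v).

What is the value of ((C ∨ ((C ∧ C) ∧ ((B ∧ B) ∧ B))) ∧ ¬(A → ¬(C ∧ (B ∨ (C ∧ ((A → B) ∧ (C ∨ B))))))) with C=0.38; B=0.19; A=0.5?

0.38

(C ∧ C) = min(0.38, 0.38) = 0.38
(B ∧ B) = min(0.19, 0.19) = 0.19
((B ∧ B) ∧ B) = min(0.19, 0.19) = 0.19
((C ∧ C) ∧ ((B ∧ B) ∧ B)) = min(0.38, 0.19) = 0.19
(C ∨ ((C ∧ C) ∧ ((B ∧ B) ∧ B))) = max(0.38, 0.19) = 0.38
(A → B): 0.5 > 0.19, so result = 0.19
(C ∨ B) = max(0.38, 0.19) = 0.38
((A → B) ∧ (C ∨ B)) = min(0.19, 0.38) = 0.19
(C ∧ ((A → B) ∧ (C ∨ B))) = min(0.38, 0.19) = 0.19
(B ∨ (C ∧ ((A → B) ∧ (C ∨ B)))) = max(0.19, 0.19) = 0.19
(C ∧ (B ∨ (C ∧ ((A → B) ∧ (C ∨ B))))) = min(0.38, 0.19) = 0.19
¬(C ∧ (B ∨ (C ∧ ((A → B) ∧ (C ∨ B))))): Gödel ¬ of 0.19 = 0 (operand ≠ 0)
(A → ¬(C ∧ (B ∨ (C ∧ ((A → B) ∧ (C ∨ B)))))): 0.5 > 0, so result = 0
¬(A → ¬(C ∧ (B ∨ (C ∧ ((A → B) ∧ (C ∨ B)))))): Gödel ¬ of 0 = 1 (operand is 0)
((C ∨ ((C ∧ C) ∧ ((B ∧ B) ∧ B))) ∧ ¬(A → ¬(C ∧ (B ∨ (C ∧ ((A → B) ∧ (C ∨ B))))))) = min(0.38, 1) = 0.38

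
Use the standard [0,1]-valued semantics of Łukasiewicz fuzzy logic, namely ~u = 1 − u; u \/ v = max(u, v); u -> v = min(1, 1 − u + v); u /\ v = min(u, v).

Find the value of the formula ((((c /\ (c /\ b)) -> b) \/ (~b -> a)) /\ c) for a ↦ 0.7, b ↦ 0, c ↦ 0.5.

0.50

(c /\ b) = min(0.5, 0) = 0
(c /\ (c /\ b)) = min(0.5, 0) = 0
((c /\ (c /\ b)) -> b): min(1, 1 − 0 + 0) = 1
~b: Łukasiewicz ¬ gives 1 − 0 = 1
(~b -> a): min(1, 1 − 1 + 0.7) = 0.7
(((c /\ (c /\ b)) -> b) \/ (~b -> a)) = max(1, 0.7) = 1
((((c /\ (c /\ b)) -> b) \/ (~b -> a)) /\ c) = min(1, 0.5) = 0.5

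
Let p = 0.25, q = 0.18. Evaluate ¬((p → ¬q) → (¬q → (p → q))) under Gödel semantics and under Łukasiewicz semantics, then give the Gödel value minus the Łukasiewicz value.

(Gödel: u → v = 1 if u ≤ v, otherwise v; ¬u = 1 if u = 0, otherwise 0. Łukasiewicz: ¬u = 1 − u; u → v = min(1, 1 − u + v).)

Gödel evaluation:
  ¬q: Gödel ¬ of 0.18 = 0 (operand ≠ 0)
  (p → ¬q): 0.25 > 0, so result = 0
  ¬q: Gödel ¬ of 0.18 = 0 (operand ≠ 0)
  (p → q): 0.25 > 0.18, so result = 0.18
  (¬q → (p → q)): 0 ≤ 0.18, so result = 1
  ((p → ¬q) → (¬q → (p → q))): 0 ≤ 1, so result = 1
  ¬((p → ¬q) → (¬q → (p → q))): Gödel ¬ of 1 = 0 (operand ≠ 0)
  Gödel value = 0
Łukasiewicz evaluation:
  ¬q: Łukasiewicz ¬ gives 1 − 0.18 = 0.82
  (p → ¬q): min(1, 1 − 0.25 + 0.82) = 1
  ¬q: Łukasiewicz ¬ gives 1 − 0.18 = 0.82
  (p → q): min(1, 1 − 0.25 + 0.18) = 0.93
  (¬q → (p → q)): min(1, 1 − 0.82 + 0.93) = 1
  ((p → ¬q) → (¬q → (p → q))): min(1, 1 − 1 + 1) = 1
  ¬((p → ¬q) → (¬q → (p → q))): Łukasiewicz ¬ gives 1 − 1 = 0
  Łukasiewicz value = 0
Difference: 0 − 0 = 0.00

0.00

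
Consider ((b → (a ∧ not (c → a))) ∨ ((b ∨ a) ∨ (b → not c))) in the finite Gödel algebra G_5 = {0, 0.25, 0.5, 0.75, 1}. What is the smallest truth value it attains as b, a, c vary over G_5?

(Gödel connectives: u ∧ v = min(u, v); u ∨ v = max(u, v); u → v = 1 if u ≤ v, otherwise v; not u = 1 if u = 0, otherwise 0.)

The minimum is attained at b = 0.25, a = 0, c = 0.25:
  (c → a): 0.25 > 0, so result = 0
  not (c → a): Gödel ¬ of 0 = 1 (operand is 0)
  (a ∧ not (c → a)) = min(0, 1) = 0
  (b → (a ∧ not (c → a))): 0.25 > 0, so result = 0
  (b ∨ a) = max(0.25, 0) = 0.25
  not c: Gödel ¬ of 0.25 = 0 (operand ≠ 0)
  (b → not c): 0.25 > 0, so result = 0
  ((b ∨ a) ∨ (b → not c)) = max(0.25, 0) = 0.25
  ((b → (a ∧ not (c → a))) ∨ ((b ∨ a) ∨ (b → not c))) = max(0, 0.25) = 0.25
Checking all 125 assignments confirms none give a value below 0.25.

0.25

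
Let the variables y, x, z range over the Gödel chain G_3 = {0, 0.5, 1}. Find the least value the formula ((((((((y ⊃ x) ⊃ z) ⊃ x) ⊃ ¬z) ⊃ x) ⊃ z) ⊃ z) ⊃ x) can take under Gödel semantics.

0.00

The minimum is attained at y = 0, x = 0, z = 0.5:
  (y ⊃ x): 0 ≤ 0, so result = 1
  ((y ⊃ x) ⊃ z): 1 > 0.5, so result = 0.5
  (((y ⊃ x) ⊃ z) ⊃ x): 0.5 > 0, so result = 0
  ¬z: Gödel ¬ of 0.5 = 0 (operand ≠ 0)
  ((((y ⊃ x) ⊃ z) ⊃ x) ⊃ ¬z): 0 ≤ 0, so result = 1
  (((((y ⊃ x) ⊃ z) ⊃ x) ⊃ ¬z) ⊃ x): 1 > 0, so result = 0
  ((((((y ⊃ x) ⊃ z) ⊃ x) ⊃ ¬z) ⊃ x) ⊃ z): 0 ≤ 0.5, so result = 1
  (((((((y ⊃ x) ⊃ z) ⊃ x) ⊃ ¬z) ⊃ x) ⊃ z) ⊃ z): 1 > 0.5, so result = 0.5
  ((((((((y ⊃ x) ⊃ z) ⊃ x) ⊃ ¬z) ⊃ x) ⊃ z) ⊃ z) ⊃ x): 0.5 > 0, so result = 0
Checking all 27 assignments confirms none give a value below 0.00.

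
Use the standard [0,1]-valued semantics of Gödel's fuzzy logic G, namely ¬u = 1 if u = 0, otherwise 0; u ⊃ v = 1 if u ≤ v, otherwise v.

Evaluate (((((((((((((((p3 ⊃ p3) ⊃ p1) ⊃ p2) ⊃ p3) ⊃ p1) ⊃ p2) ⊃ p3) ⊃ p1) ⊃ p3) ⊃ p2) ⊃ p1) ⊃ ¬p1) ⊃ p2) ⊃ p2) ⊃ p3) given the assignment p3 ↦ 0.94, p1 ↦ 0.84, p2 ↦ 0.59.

1.00

(p3 ⊃ p3): 0.94 ≤ 0.94, so result = 1
((p3 ⊃ p3) ⊃ p1): 1 > 0.84, so result = 0.84
(((p3 ⊃ p3) ⊃ p1) ⊃ p2): 0.84 > 0.59, so result = 0.59
((((p3 ⊃ p3) ⊃ p1) ⊃ p2) ⊃ p3): 0.59 ≤ 0.94, so result = 1
(((((p3 ⊃ p3) ⊃ p1) ⊃ p2) ⊃ p3) ⊃ p1): 1 > 0.84, so result = 0.84
((((((p3 ⊃ p3) ⊃ p1) ⊃ p2) ⊃ p3) ⊃ p1) ⊃ p2): 0.84 > 0.59, so result = 0.59
(((((((p3 ⊃ p3) ⊃ p1) ⊃ p2) ⊃ p3) ⊃ p1) ⊃ p2) ⊃ p3): 0.59 ≤ 0.94, so result = 1
((((((((p3 ⊃ p3) ⊃ p1) ⊃ p2) ⊃ p3) ⊃ p1) ⊃ p2) ⊃ p3) ⊃ p1): 1 > 0.84, so result = 0.84
(((((((((p3 ⊃ p3) ⊃ p1) ⊃ p2) ⊃ p3) ⊃ p1) ⊃ p2) ⊃ p3) ⊃ p1) ⊃ p3): 0.84 ≤ 0.94, so result = 1
((((((((((p3 ⊃ p3) ⊃ p1) ⊃ p2) ⊃ p3) ⊃ p1) ⊃ p2) ⊃ p3) ⊃ p1) ⊃ p3) ⊃ p2): 1 > 0.59, so result = 0.59
(((((((((((p3 ⊃ p3) ⊃ p1) ⊃ p2) ⊃ p3) ⊃ p1) ⊃ p2) ⊃ p3) ⊃ p1) ⊃ p3) ⊃ p2) ⊃ p1): 0.59 ≤ 0.84, so result = 1
¬p1: Gödel ¬ of 0.84 = 0 (operand ≠ 0)
((((((((((((p3 ⊃ p3) ⊃ p1) ⊃ p2) ⊃ p3) ⊃ p1) ⊃ p2) ⊃ p3) ⊃ p1) ⊃ p3) ⊃ p2) ⊃ p1) ⊃ ¬p1): 1 > 0, so result = 0
(((((((((((((p3 ⊃ p3) ⊃ p1) ⊃ p2) ⊃ p3) ⊃ p1) ⊃ p2) ⊃ p3) ⊃ p1) ⊃ p3) ⊃ p2) ⊃ p1) ⊃ ¬p1) ⊃ p2): 0 ≤ 0.59, so result = 1
((((((((((((((p3 ⊃ p3) ⊃ p1) ⊃ p2) ⊃ p3) ⊃ p1) ⊃ p2) ⊃ p3) ⊃ p1) ⊃ p3) ⊃ p2) ⊃ p1) ⊃ ¬p1) ⊃ p2) ⊃ p2): 1 > 0.59, so result = 0.59
(((((((((((((((p3 ⊃ p3) ⊃ p1) ⊃ p2) ⊃ p3) ⊃ p1) ⊃ p2) ⊃ p3) ⊃ p1) ⊃ p3) ⊃ p2) ⊃ p1) ⊃ ¬p1) ⊃ p2) ⊃ p2) ⊃ p3): 0.59 ≤ 0.94, so result = 1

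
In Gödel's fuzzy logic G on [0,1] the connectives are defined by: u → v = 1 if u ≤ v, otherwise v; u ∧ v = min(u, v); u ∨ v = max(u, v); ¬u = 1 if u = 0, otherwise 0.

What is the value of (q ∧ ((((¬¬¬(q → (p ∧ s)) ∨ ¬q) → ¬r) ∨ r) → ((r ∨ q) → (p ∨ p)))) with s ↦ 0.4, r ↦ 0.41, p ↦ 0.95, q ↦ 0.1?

0.10

(p ∧ s) = min(0.95, 0.4) = 0.4
(q → (p ∧ s)): 0.1 ≤ 0.4, so result = 1
¬(q → (p ∧ s)): Gödel ¬ of 1 = 0 (operand ≠ 0)
¬¬(q → (p ∧ s)): Gödel ¬ of 0 = 1 (operand is 0)
¬¬¬(q → (p ∧ s)): Gödel ¬ of 1 = 0 (operand ≠ 0)
¬q: Gödel ¬ of 0.1 = 0 (operand ≠ 0)
(¬¬¬(q → (p ∧ s)) ∨ ¬q) = max(0, 0) = 0
¬r: Gödel ¬ of 0.41 = 0 (operand ≠ 0)
((¬¬¬(q → (p ∧ s)) ∨ ¬q) → ¬r): 0 ≤ 0, so result = 1
(((¬¬¬(q → (p ∧ s)) ∨ ¬q) → ¬r) ∨ r) = max(1, 0.41) = 1
(r ∨ q) = max(0.41, 0.1) = 0.41
(p ∨ p) = max(0.95, 0.95) = 0.95
((r ∨ q) → (p ∨ p)): 0.41 ≤ 0.95, so result = 1
((((¬¬¬(q → (p ∧ s)) ∨ ¬q) → ¬r) ∨ r) → ((r ∨ q) → (p ∨ p))): 1 ≤ 1, so result = 1
(q ∧ ((((¬¬¬(q → (p ∧ s)) ∨ ¬q) → ¬r) ∨ r) → ((r ∨ q) → (p ∨ p)))) = min(0.1, 1) = 0.1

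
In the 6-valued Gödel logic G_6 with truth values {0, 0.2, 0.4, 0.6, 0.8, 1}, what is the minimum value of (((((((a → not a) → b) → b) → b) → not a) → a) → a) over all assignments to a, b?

The minimum is attained at a = 0.2, b = 0:
  not a: Gödel ¬ of 0.2 = 0 (operand ≠ 0)
  (a → not a): 0.2 > 0, so result = 0
  ((a → not a) → b): 0 ≤ 0, so result = 1
  (((a → not a) → b) → b): 1 > 0, so result = 0
  ((((a → not a) → b) → b) → b): 0 ≤ 0, so result = 1
  not a: Gödel ¬ of 0.2 = 0 (operand ≠ 0)
  (((((a → not a) → b) → b) → b) → not a): 1 > 0, so result = 0
  ((((((a → not a) → b) → b) → b) → not a) → a): 0 ≤ 0.2, so result = 1
  (((((((a → not a) → b) → b) → b) → not a) → a) → a): 1 > 0.2, so result = 0.2
Checking all 36 assignments confirms none give a value below 0.20.

0.20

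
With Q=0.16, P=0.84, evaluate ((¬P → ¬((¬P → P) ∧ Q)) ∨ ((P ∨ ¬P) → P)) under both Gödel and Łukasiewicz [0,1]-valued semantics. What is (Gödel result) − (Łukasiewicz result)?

Gödel evaluation:
  ¬P: Gödel ¬ of 0.84 = 0 (operand ≠ 0)
  ¬P: Gödel ¬ of 0.84 = 0 (operand ≠ 0)
  (¬P → P): 0 ≤ 0.84, so result = 1
  ((¬P → P) ∧ Q) = min(1, 0.16) = 0.16
  ¬((¬P → P) ∧ Q): Gödel ¬ of 0.16 = 0 (operand ≠ 0)
  (¬P → ¬((¬P → P) ∧ Q)): 0 ≤ 0, so result = 1
  ¬P: Gödel ¬ of 0.84 = 0 (operand ≠ 0)
  (P ∨ ¬P) = max(0.84, 0) = 0.84
  ((P ∨ ¬P) → P): 0.84 ≤ 0.84, so result = 1
  ((¬P → ¬((¬P → P) ∧ Q)) ∨ ((P ∨ ¬P) → P)) = max(1, 1) = 1
  Gödel value = 1
Łukasiewicz evaluation:
  ¬P: Łukasiewicz ¬ gives 1 − 0.84 = 0.16
  ¬P: Łukasiewicz ¬ gives 1 − 0.84 = 0.16
  (¬P → P): min(1, 1 − 0.16 + 0.84) = 1
  ((¬P → P) ∧ Q) = min(1, 0.16) = 0.16
  ¬((¬P → P) ∧ Q): Łukasiewicz ¬ gives 1 − 0.16 = 0.84
  (¬P → ¬((¬P → P) ∧ Q)): min(1, 1 − 0.16 + 0.84) = 1
  ¬P: Łukasiewicz ¬ gives 1 − 0.84 = 0.16
  (P ∨ ¬P) = max(0.84, 0.16) = 0.84
  ((P ∨ ¬P) → P): min(1, 1 − 0.84 + 0.84) = 1
  ((¬P → ¬((¬P → P) ∧ Q)) ∨ ((P ∨ ¬P) → P)) = max(1, 1) = 1
  Łukasiewicz value = 1
Difference: 1 − 1 = 0.00

0.00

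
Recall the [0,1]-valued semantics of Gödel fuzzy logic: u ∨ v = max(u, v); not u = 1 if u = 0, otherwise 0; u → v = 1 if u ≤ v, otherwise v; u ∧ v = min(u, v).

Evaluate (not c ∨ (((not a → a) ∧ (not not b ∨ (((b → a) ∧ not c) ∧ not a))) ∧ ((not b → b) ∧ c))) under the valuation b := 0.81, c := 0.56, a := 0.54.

0.56

not c: Gödel ¬ of 0.56 = 0 (operand ≠ 0)
not a: Gödel ¬ of 0.54 = 0 (operand ≠ 0)
(not a → a): 0 ≤ 0.54, so result = 1
not b: Gödel ¬ of 0.81 = 0 (operand ≠ 0)
not not b: Gödel ¬ of 0 = 1 (operand is 0)
(b → a): 0.81 > 0.54, so result = 0.54
not c: Gödel ¬ of 0.56 = 0 (operand ≠ 0)
((b → a) ∧ not c) = min(0.54, 0) = 0
not a: Gödel ¬ of 0.54 = 0 (operand ≠ 0)
(((b → a) ∧ not c) ∧ not a) = min(0, 0) = 0
(not not b ∨ (((b → a) ∧ not c) ∧ not a)) = max(1, 0) = 1
((not a → a) ∧ (not not b ∨ (((b → a) ∧ not c) ∧ not a))) = min(1, 1) = 1
not b: Gödel ¬ of 0.81 = 0 (operand ≠ 0)
(not b → b): 0 ≤ 0.81, so result = 1
((not b → b) ∧ c) = min(1, 0.56) = 0.56
(((not a → a) ∧ (not not b ∨ (((b → a) ∧ not c) ∧ not a))) ∧ ((not b → b) ∧ c)) = min(1, 0.56) = 0.56
(not c ∨ (((not a → a) ∧ (not not b ∨ (((b → a) ∧ not c) ∧ not a))) ∧ ((not b → b) ∧ c))) = max(0, 0.56) = 0.56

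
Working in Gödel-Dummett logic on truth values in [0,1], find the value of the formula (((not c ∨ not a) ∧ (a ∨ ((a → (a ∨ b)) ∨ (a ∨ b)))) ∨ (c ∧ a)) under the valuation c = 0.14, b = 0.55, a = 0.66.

0.14

not c: Gödel ¬ of 0.14 = 0 (operand ≠ 0)
not a: Gödel ¬ of 0.66 = 0 (operand ≠ 0)
(not c ∨ not a) = max(0, 0) = 0
(a ∨ b) = max(0.66, 0.55) = 0.66
(a → (a ∨ b)): 0.66 ≤ 0.66, so result = 1
(a ∨ b) = max(0.66, 0.55) = 0.66
((a → (a ∨ b)) ∨ (a ∨ b)) = max(1, 0.66) = 1
(a ∨ ((a → (a ∨ b)) ∨ (a ∨ b))) = max(0.66, 1) = 1
((not c ∨ not a) ∧ (a ∨ ((a → (a ∨ b)) ∨ (a ∨ b)))) = min(0, 1) = 0
(c ∧ a) = min(0.14, 0.66) = 0.14
(((not c ∨ not a) ∧ (a ∨ ((a → (a ∨ b)) ∨ (a ∨ b)))) ∨ (c ∧ a)) = max(0, 0.14) = 0.14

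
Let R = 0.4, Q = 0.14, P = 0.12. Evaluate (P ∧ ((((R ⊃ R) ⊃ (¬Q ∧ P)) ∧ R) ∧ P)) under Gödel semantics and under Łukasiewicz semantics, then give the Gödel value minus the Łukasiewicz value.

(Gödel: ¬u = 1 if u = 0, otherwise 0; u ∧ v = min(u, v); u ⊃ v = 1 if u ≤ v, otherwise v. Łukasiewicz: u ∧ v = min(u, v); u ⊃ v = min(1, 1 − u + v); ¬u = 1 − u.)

-0.12

Gödel evaluation:
  (R ⊃ R): 0.4 ≤ 0.4, so result = 1
  ¬Q: Gödel ¬ of 0.14 = 0 (operand ≠ 0)
  (¬Q ∧ P) = min(0, 0.12) = 0
  ((R ⊃ R) ⊃ (¬Q ∧ P)): 1 > 0, so result = 0
  (((R ⊃ R) ⊃ (¬Q ∧ P)) ∧ R) = min(0, 0.4) = 0
  ((((R ⊃ R) ⊃ (¬Q ∧ P)) ∧ R) ∧ P) = min(0, 0.12) = 0
  (P ∧ ((((R ⊃ R) ⊃ (¬Q ∧ P)) ∧ R) ∧ P)) = min(0.12, 0) = 0
  Gödel value = 0
Łukasiewicz evaluation:
  (R ⊃ R): min(1, 1 − 0.4 + 0.4) = 1
  ¬Q: Łukasiewicz ¬ gives 1 − 0.14 = 0.86
  (¬Q ∧ P) = min(0.86, 0.12) = 0.12
  ((R ⊃ R) ⊃ (¬Q ∧ P)): min(1, 1 − 1 + 0.12) = 0.12
  (((R ⊃ R) ⊃ (¬Q ∧ P)) ∧ R) = min(0.12, 0.4) = 0.12
  ((((R ⊃ R) ⊃ (¬Q ∧ P)) ∧ R) ∧ P) = min(0.12, 0.12) = 0.12
  (P ∧ ((((R ⊃ R) ⊃ (¬Q ∧ P)) ∧ R) ∧ P)) = min(0.12, 0.12) = 0.12
  Łukasiewicz value = 0.12
Difference: 0 − 0.12 = -0.12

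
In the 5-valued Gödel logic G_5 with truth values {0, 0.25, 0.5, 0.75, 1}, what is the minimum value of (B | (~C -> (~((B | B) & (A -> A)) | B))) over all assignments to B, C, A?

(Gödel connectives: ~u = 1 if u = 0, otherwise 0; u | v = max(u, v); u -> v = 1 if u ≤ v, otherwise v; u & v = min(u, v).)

The minimum is attained at B = 0.25, C = 0, A = 0:
  ~C: Gödel ¬ of 0 = 1 (operand is 0)
  (B | B) = max(0.25, 0.25) = 0.25
  (A -> A): 0 ≤ 0, so result = 1
  ((B | B) & (A -> A)) = min(0.25, 1) = 0.25
  ~((B | B) & (A -> A)): Gödel ¬ of 0.25 = 0 (operand ≠ 0)
  (~((B | B) & (A -> A)) | B) = max(0, 0.25) = 0.25
  (~C -> (~((B | B) & (A -> A)) | B)): 1 > 0.25, so result = 0.25
  (B | (~C -> (~((B | B) & (A -> A)) | B))) = max(0.25, 0.25) = 0.25
Checking all 125 assignments confirms none give a value below 0.25.

0.25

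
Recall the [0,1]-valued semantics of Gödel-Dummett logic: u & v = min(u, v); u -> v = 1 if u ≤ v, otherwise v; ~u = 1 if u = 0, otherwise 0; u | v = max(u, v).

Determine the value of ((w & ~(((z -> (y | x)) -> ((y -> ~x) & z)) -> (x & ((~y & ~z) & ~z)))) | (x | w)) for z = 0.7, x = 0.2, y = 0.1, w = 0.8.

(y | x) = max(0.1, 0.2) = 0.2
(z -> (y | x)): 0.7 > 0.2, so result = 0.2
~x: Gödel ¬ of 0.2 = 0 (operand ≠ 0)
(y -> ~x): 0.1 > 0, so result = 0
((y -> ~x) & z) = min(0, 0.7) = 0
((z -> (y | x)) -> ((y -> ~x) & z)): 0.2 > 0, so result = 0
~y: Gödel ¬ of 0.1 = 0 (operand ≠ 0)
~z: Gödel ¬ of 0.7 = 0 (operand ≠ 0)
(~y & ~z) = min(0, 0) = 0
~z: Gödel ¬ of 0.7 = 0 (operand ≠ 0)
((~y & ~z) & ~z) = min(0, 0) = 0
(x & ((~y & ~z) & ~z)) = min(0.2, 0) = 0
(((z -> (y | x)) -> ((y -> ~x) & z)) -> (x & ((~y & ~z) & ~z))): 0 ≤ 0, so result = 1
~(((z -> (y | x)) -> ((y -> ~x) & z)) -> (x & ((~y & ~z) & ~z))): Gödel ¬ of 1 = 0 (operand ≠ 0)
(w & ~(((z -> (y | x)) -> ((y -> ~x) & z)) -> (x & ((~y & ~z) & ~z)))) = min(0.8, 0) = 0
(x | w) = max(0.2, 0.8) = 0.8
((w & ~(((z -> (y | x)) -> ((y -> ~x) & z)) -> (x & ((~y & ~z) & ~z)))) | (x | w)) = max(0, 0.8) = 0.8

0.80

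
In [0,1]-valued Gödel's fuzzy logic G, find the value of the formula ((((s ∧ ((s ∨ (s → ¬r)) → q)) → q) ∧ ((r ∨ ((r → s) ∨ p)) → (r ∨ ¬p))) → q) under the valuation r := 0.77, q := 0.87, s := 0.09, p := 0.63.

¬r: Gödel ¬ of 0.77 = 0 (operand ≠ 0)
(s → ¬r): 0.09 > 0, so result = 0
(s ∨ (s → ¬r)) = max(0.09, 0) = 0.09
((s ∨ (s → ¬r)) → q): 0.09 ≤ 0.87, so result = 1
(s ∧ ((s ∨ (s → ¬r)) → q)) = min(0.09, 1) = 0.09
((s ∧ ((s ∨ (s → ¬r)) → q)) → q): 0.09 ≤ 0.87, so result = 1
(r → s): 0.77 > 0.09, so result = 0.09
((r → s) ∨ p) = max(0.09, 0.63) = 0.63
(r ∨ ((r → s) ∨ p)) = max(0.77, 0.63) = 0.77
¬p: Gödel ¬ of 0.63 = 0 (operand ≠ 0)
(r ∨ ¬p) = max(0.77, 0) = 0.77
((r ∨ ((r → s) ∨ p)) → (r ∨ ¬p)): 0.77 ≤ 0.77, so result = 1
(((s ∧ ((s ∨ (s → ¬r)) → q)) → q) ∧ ((r ∨ ((r → s) ∨ p)) → (r ∨ ¬p))) = min(1, 1) = 1
((((s ∧ ((s ∨ (s → ¬r)) → q)) → q) ∧ ((r ∨ ((r → s) ∨ p)) → (r ∨ ¬p))) → q): 1 > 0.87, so result = 0.87

0.87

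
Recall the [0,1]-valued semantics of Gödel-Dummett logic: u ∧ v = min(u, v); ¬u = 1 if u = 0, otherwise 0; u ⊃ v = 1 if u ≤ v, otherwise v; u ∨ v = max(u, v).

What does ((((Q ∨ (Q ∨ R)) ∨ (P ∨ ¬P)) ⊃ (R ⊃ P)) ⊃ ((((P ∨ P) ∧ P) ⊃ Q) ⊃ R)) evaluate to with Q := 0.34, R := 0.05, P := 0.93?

0.05

(Q ∨ R) = max(0.34, 0.05) = 0.34
(Q ∨ (Q ∨ R)) = max(0.34, 0.34) = 0.34
¬P: Gödel ¬ of 0.93 = 0 (operand ≠ 0)
(P ∨ ¬P) = max(0.93, 0) = 0.93
((Q ∨ (Q ∨ R)) ∨ (P ∨ ¬P)) = max(0.34, 0.93) = 0.93
(R ⊃ P): 0.05 ≤ 0.93, so result = 1
(((Q ∨ (Q ∨ R)) ∨ (P ∨ ¬P)) ⊃ (R ⊃ P)): 0.93 ≤ 1, so result = 1
(P ∨ P) = max(0.93, 0.93) = 0.93
((P ∨ P) ∧ P) = min(0.93, 0.93) = 0.93
(((P ∨ P) ∧ P) ⊃ Q): 0.93 > 0.34, so result = 0.34
((((P ∨ P) ∧ P) ⊃ Q) ⊃ R): 0.34 > 0.05, so result = 0.05
((((Q ∨ (Q ∨ R)) ∨ (P ∨ ¬P)) ⊃ (R ⊃ P)) ⊃ ((((P ∨ P) ∧ P) ⊃ Q) ⊃ R)): 1 > 0.05, so result = 0.05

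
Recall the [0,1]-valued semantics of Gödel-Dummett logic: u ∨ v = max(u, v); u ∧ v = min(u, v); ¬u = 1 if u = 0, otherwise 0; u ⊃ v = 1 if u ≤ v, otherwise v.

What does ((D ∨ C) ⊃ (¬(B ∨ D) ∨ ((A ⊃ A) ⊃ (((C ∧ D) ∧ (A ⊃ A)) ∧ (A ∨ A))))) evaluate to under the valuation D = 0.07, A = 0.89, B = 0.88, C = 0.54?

(D ∨ C) = max(0.07, 0.54) = 0.54
(B ∨ D) = max(0.88, 0.07) = 0.88
¬(B ∨ D): Gödel ¬ of 0.88 = 0 (operand ≠ 0)
(A ⊃ A): 0.89 ≤ 0.89, so result = 1
(C ∧ D) = min(0.54, 0.07) = 0.07
(A ⊃ A): 0.89 ≤ 0.89, so result = 1
((C ∧ D) ∧ (A ⊃ A)) = min(0.07, 1) = 0.07
(A ∨ A) = max(0.89, 0.89) = 0.89
(((C ∧ D) ∧ (A ⊃ A)) ∧ (A ∨ A)) = min(0.07, 0.89) = 0.07
((A ⊃ A) ⊃ (((C ∧ D) ∧ (A ⊃ A)) ∧ (A ∨ A))): 1 > 0.07, so result = 0.07
(¬(B ∨ D) ∨ ((A ⊃ A) ⊃ (((C ∧ D) ∧ (A ⊃ A)) ∧ (A ∨ A)))) = max(0, 0.07) = 0.07
((D ∨ C) ⊃ (¬(B ∨ D) ∨ ((A ⊃ A) ⊃ (((C ∧ D) ∧ (A ⊃ A)) ∧ (A ∨ A))))): 0.54 > 0.07, so result = 0.07

0.07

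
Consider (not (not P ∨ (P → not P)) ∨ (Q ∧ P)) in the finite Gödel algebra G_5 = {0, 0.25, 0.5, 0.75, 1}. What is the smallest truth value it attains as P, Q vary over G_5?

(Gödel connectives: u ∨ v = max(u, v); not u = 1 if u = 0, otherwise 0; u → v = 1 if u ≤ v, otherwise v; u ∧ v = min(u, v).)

The minimum is attained at P = 0, Q = 0:
  not P: Gödel ¬ of 0 = 1 (operand is 0)
  not P: Gödel ¬ of 0 = 1 (operand is 0)
  (P → not P): 0 ≤ 1, so result = 1
  (not P ∨ (P → not P)) = max(1, 1) = 1
  not (not P ∨ (P → not P)): Gödel ¬ of 1 = 0 (operand ≠ 0)
  (Q ∧ P) = min(0, 0) = 0
  (not (not P ∨ (P → not P)) ∨ (Q ∧ P)) = max(0, 0) = 0
Checking all 25 assignments confirms none give a value below 0.00.

0.00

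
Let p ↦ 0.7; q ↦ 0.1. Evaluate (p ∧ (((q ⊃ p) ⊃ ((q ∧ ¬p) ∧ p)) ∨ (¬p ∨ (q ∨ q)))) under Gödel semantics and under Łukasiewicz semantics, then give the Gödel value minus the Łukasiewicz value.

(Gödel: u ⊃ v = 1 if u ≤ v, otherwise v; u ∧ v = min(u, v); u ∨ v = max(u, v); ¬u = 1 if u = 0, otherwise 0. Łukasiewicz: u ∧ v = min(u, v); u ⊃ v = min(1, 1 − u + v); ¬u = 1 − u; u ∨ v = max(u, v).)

-0.20

Gödel evaluation:
  (q ⊃ p): 0.1 ≤ 0.7, so result = 1
  ¬p: Gödel ¬ of 0.7 = 0 (operand ≠ 0)
  (q ∧ ¬p) = min(0.1, 0) = 0
  ((q ∧ ¬p) ∧ p) = min(0, 0.7) = 0
  ((q ⊃ p) ⊃ ((q ∧ ¬p) ∧ p)): 1 > 0, so result = 0
  ¬p: Gödel ¬ of 0.7 = 0 (operand ≠ 0)
  (q ∨ q) = max(0.1, 0.1) = 0.1
  (¬p ∨ (q ∨ q)) = max(0, 0.1) = 0.1
  (((q ⊃ p) ⊃ ((q ∧ ¬p) ∧ p)) ∨ (¬p ∨ (q ∨ q))) = max(0, 0.1) = 0.1
  (p ∧ (((q ⊃ p) ⊃ ((q ∧ ¬p) ∧ p)) ∨ (¬p ∨ (q ∨ q)))) = min(0.7, 0.1) = 0.1
  Gödel value = 0.1
Łukasiewicz evaluation:
  (q ⊃ p): min(1, 1 − 0.1 + 0.7) = 1
  ¬p: Łukasiewicz ¬ gives 1 − 0.7 = 0.3
  (q ∧ ¬p) = min(0.1, 0.3) = 0.1
  ((q ∧ ¬p) ∧ p) = min(0.1, 0.7) = 0.1
  ((q ⊃ p) ⊃ ((q ∧ ¬p) ∧ p)): min(1, 1 − 1 + 0.1) = 0.1
  ¬p: Łukasiewicz ¬ gives 1 − 0.7 = 0.3
  (q ∨ q) = max(0.1, 0.1) = 0.1
  (¬p ∨ (q ∨ q)) = max(0.3, 0.1) = 0.3
  (((q ⊃ p) ⊃ ((q ∧ ¬p) ∧ p)) ∨ (¬p ∨ (q ∨ q))) = max(0.1, 0.3) = 0.3
  (p ∧ (((q ⊃ p) ⊃ ((q ∧ ¬p) ∧ p)) ∨ (¬p ∨ (q ∨ q)))) = min(0.7, 0.3) = 0.3
  Łukasiewicz value = 0.3
Difference: 0.1 − 0.3 = -0.20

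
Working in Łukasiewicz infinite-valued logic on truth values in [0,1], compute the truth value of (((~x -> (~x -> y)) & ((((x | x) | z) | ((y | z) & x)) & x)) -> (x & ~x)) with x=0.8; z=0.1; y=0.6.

0.40

~x: Łukasiewicz ¬ gives 1 − 0.8 = 0.2
~x: Łukasiewicz ¬ gives 1 − 0.8 = 0.2
(~x -> y): min(1, 1 − 0.2 + 0.6) = 1
(~x -> (~x -> y)): min(1, 1 − 0.2 + 1) = 1
(x | x) = max(0.8, 0.8) = 0.8
((x | x) | z) = max(0.8, 0.1) = 0.8
(y | z) = max(0.6, 0.1) = 0.6
((y | z) & x) = min(0.6, 0.8) = 0.6
(((x | x) | z) | ((y | z) & x)) = max(0.8, 0.6) = 0.8
((((x | x) | z) | ((y | z) & x)) & x) = min(0.8, 0.8) = 0.8
((~x -> (~x -> y)) & ((((x | x) | z) | ((y | z) & x)) & x)) = min(1, 0.8) = 0.8
~x: Łukasiewicz ¬ gives 1 − 0.8 = 0.2
(x & ~x) = min(0.8, 0.2) = 0.2
(((~x -> (~x -> y)) & ((((x | x) | z) | ((y | z) & x)) & x)) -> (x & ~x)): min(1, 1 − 0.8 + 0.2) = 0.4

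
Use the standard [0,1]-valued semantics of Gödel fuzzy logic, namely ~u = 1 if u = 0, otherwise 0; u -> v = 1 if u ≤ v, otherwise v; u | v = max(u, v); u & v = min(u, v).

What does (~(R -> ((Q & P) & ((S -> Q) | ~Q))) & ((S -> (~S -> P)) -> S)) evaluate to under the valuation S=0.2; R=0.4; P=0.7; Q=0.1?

0.00

(Q & P) = min(0.1, 0.7) = 0.1
(S -> Q): 0.2 > 0.1, so result = 0.1
~Q: Gödel ¬ of 0.1 = 0 (operand ≠ 0)
((S -> Q) | ~Q) = max(0.1, 0) = 0.1
((Q & P) & ((S -> Q) | ~Q)) = min(0.1, 0.1) = 0.1
(R -> ((Q & P) & ((S -> Q) | ~Q))): 0.4 > 0.1, so result = 0.1
~(R -> ((Q & P) & ((S -> Q) | ~Q))): Gödel ¬ of 0.1 = 0 (operand ≠ 0)
~S: Gödel ¬ of 0.2 = 0 (operand ≠ 0)
(~S -> P): 0 ≤ 0.7, so result = 1
(S -> (~S -> P)): 0.2 ≤ 1, so result = 1
((S -> (~S -> P)) -> S): 1 > 0.2, so result = 0.2
(~(R -> ((Q & P) & ((S -> Q) | ~Q))) & ((S -> (~S -> P)) -> S)) = min(0, 0.2) = 0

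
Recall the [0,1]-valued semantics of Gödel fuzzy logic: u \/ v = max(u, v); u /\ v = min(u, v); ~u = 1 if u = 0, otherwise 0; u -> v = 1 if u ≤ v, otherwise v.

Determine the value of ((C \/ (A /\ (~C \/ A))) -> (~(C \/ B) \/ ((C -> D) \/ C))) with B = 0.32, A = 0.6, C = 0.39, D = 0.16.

~C: Gödel ¬ of 0.39 = 0 (operand ≠ 0)
(~C \/ A) = max(0, 0.6) = 0.6
(A /\ (~C \/ A)) = min(0.6, 0.6) = 0.6
(C \/ (A /\ (~C \/ A))) = max(0.39, 0.6) = 0.6
(C \/ B) = max(0.39, 0.32) = 0.39
~(C \/ B): Gödel ¬ of 0.39 = 0 (operand ≠ 0)
(C -> D): 0.39 > 0.16, so result = 0.16
((C -> D) \/ C) = max(0.16, 0.39) = 0.39
(~(C \/ B) \/ ((C -> D) \/ C)) = max(0, 0.39) = 0.39
((C \/ (A /\ (~C \/ A))) -> (~(C \/ B) \/ ((C -> D) \/ C))): 0.6 > 0.39, so result = 0.39

0.39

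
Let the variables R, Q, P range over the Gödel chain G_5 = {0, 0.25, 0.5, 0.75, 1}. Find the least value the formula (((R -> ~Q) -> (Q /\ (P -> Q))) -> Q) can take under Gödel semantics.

0.25

The minimum is attained at R = 0.25, Q = 0.25, P = 0:
  ~Q: Gödel ¬ of 0.25 = 0 (operand ≠ 0)
  (R -> ~Q): 0.25 > 0, so result = 0
  (P -> Q): 0 ≤ 0.25, so result = 1
  (Q /\ (P -> Q)) = min(0.25, 1) = 0.25
  ((R -> ~Q) -> (Q /\ (P -> Q))): 0 ≤ 0.25, so result = 1
  (((R -> ~Q) -> (Q /\ (P -> Q))) -> Q): 1 > 0.25, so result = 0.25
Checking all 125 assignments confirms none give a value below 0.25.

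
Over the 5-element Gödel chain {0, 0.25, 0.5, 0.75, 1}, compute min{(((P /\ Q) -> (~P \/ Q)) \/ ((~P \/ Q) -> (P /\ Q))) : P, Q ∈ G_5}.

Every assignment gives 1. For instance at P = 0, Q = 0:
  (P /\ Q) = min(0, 0) = 0
  ~P: Gödel ¬ of 0 = 1 (operand is 0)
  (~P \/ Q) = max(1, 0) = 1
  ((P /\ Q) -> (~P \/ Q)): 0 ≤ 1, so result = 1
  ~P: Gödel ¬ of 0 = 1 (operand is 0)
  (~P \/ Q) = max(1, 0) = 1
  (P /\ Q) = min(0, 0) = 0
  ((~P \/ Q) -> (P /\ Q)): 1 > 0, so result = 0
  (((P /\ Q) -> (~P \/ Q)) \/ ((~P \/ Q) -> (P /\ Q))) = max(1, 0) = 1
All 25 assignments give value 1 — the formula is a G_5-tautology.

1.00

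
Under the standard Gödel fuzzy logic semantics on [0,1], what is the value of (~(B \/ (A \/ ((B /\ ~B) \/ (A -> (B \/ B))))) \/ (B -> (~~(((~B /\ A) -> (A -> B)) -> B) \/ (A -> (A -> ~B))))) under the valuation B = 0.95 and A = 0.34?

1.00

~B: Gödel ¬ of 0.95 = 0 (operand ≠ 0)
(B /\ ~B) = min(0.95, 0) = 0
(B \/ B) = max(0.95, 0.95) = 0.95
(A -> (B \/ B)): 0.34 ≤ 0.95, so result = 1
((B /\ ~B) \/ (A -> (B \/ B))) = max(0, 1) = 1
(A \/ ((B /\ ~B) \/ (A -> (B \/ B)))) = max(0.34, 1) = 1
(B \/ (A \/ ((B /\ ~B) \/ (A -> (B \/ B))))) = max(0.95, 1) = 1
~(B \/ (A \/ ((B /\ ~B) \/ (A -> (B \/ B))))): Gödel ¬ of 1 = 0 (operand ≠ 0)
~B: Gödel ¬ of 0.95 = 0 (operand ≠ 0)
(~B /\ A) = min(0, 0.34) = 0
(A -> B): 0.34 ≤ 0.95, so result = 1
((~B /\ A) -> (A -> B)): 0 ≤ 1, so result = 1
(((~B /\ A) -> (A -> B)) -> B): 1 > 0.95, so result = 0.95
~(((~B /\ A) -> (A -> B)) -> B): Gödel ¬ of 0.95 = 0 (operand ≠ 0)
~~(((~B /\ A) -> (A -> B)) -> B): Gödel ¬ of 0 = 1 (operand is 0)
~B: Gödel ¬ of 0.95 = 0 (operand ≠ 0)
(A -> ~B): 0.34 > 0, so result = 0
(A -> (A -> ~B)): 0.34 > 0, so result = 0
(~~(((~B /\ A) -> (A -> B)) -> B) \/ (A -> (A -> ~B))) = max(1, 0) = 1
(B -> (~~(((~B /\ A) -> (A -> B)) -> B) \/ (A -> (A -> ~B)))): 0.95 ≤ 1, so result = 1
(~(B \/ (A \/ ((B /\ ~B) \/ (A -> (B \/ B))))) \/ (B -> (~~(((~B /\ A) -> (A -> B)) -> B) \/ (A -> (A -> ~B))))) = max(0, 1) = 1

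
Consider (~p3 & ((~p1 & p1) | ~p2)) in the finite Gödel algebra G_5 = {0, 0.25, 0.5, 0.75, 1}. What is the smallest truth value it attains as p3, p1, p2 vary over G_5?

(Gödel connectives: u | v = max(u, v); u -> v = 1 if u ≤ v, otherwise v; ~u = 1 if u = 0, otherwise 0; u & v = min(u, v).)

0.00

The minimum is attained at p3 = 0, p1 = 0, p2 = 0.25:
  ~p3: Gödel ¬ of 0 = 1 (operand is 0)
  ~p1: Gödel ¬ of 0 = 1 (operand is 0)
  (~p1 & p1) = min(1, 0) = 0
  ~p2: Gödel ¬ of 0.25 = 0 (operand ≠ 0)
  ((~p1 & p1) | ~p2) = max(0, 0) = 0
  (~p3 & ((~p1 & p1) | ~p2)) = min(1, 0) = 0
Checking all 125 assignments confirms none give a value below 0.00.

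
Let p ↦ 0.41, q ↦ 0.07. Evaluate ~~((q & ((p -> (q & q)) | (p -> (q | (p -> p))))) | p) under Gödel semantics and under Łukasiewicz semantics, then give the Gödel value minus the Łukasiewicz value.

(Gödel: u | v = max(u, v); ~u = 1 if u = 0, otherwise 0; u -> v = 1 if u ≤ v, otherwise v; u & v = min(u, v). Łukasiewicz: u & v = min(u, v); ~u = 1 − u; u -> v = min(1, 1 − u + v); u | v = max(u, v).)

Gödel evaluation:
  (q & q) = min(0.07, 0.07) = 0.07
  (p -> (q & q)): 0.41 > 0.07, so result = 0.07
  (p -> p): 0.41 ≤ 0.41, so result = 1
  (q | (p -> p)) = max(0.07, 1) = 1
  (p -> (q | (p -> p))): 0.41 ≤ 1, so result = 1
  ((p -> (q & q)) | (p -> (q | (p -> p)))) = max(0.07, 1) = 1
  (q & ((p -> (q & q)) | (p -> (q | (p -> p))))) = min(0.07, 1) = 0.07
  ((q & ((p -> (q & q)) | (p -> (q | (p -> p))))) | p) = max(0.07, 0.41) = 0.41
  ~((q & ((p -> (q & q)) | (p -> (q | (p -> p))))) | p): Gödel ¬ of 0.41 = 0 (operand ≠ 0)
  ~~((q & ((p -> (q & q)) | (p -> (q | (p -> p))))) | p): Gödel ¬ of 0 = 1 (operand is 0)
  Gödel value = 1
Łukasiewicz evaluation:
  (q & q) = min(0.07, 0.07) = 0.07
  (p -> (q & q)): min(1, 1 − 0.41 + 0.07) = 0.66
  (p -> p): min(1, 1 − 0.41 + 0.41) = 1
  (q | (p -> p)) = max(0.07, 1) = 1
  (p -> (q | (p -> p))): min(1, 1 − 0.41 + 1) = 1
  ((p -> (q & q)) | (p -> (q | (p -> p)))) = max(0.66, 1) = 1
  (q & ((p -> (q & q)) | (p -> (q | (p -> p))))) = min(0.07, 1) = 0.07
  ((q & ((p -> (q & q)) | (p -> (q | (p -> p))))) | p) = max(0.07, 0.41) = 0.41
  ~((q & ((p -> (q & q)) | (p -> (q | (p -> p))))) | p): Łukasiewicz ¬ gives 1 − 0.41 = 0.59
  ~~((q & ((p -> (q & q)) | (p -> (q | (p -> p))))) | p): Łukasiewicz ¬ gives 1 − 0.59 = 0.41
  Łukasiewicz value = 0.41
Difference: 1 − 0.41 = 0.59

0.59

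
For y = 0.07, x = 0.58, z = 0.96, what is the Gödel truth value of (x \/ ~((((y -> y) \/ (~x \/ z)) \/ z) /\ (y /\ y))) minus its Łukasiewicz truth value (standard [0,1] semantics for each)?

Gödel evaluation:
  (y -> y): 0.07 ≤ 0.07, so result = 1
  ~x: Gödel ¬ of 0.58 = 0 (operand ≠ 0)
  (~x \/ z) = max(0, 0.96) = 0.96
  ((y -> y) \/ (~x \/ z)) = max(1, 0.96) = 1
  (((y -> y) \/ (~x \/ z)) \/ z) = max(1, 0.96) = 1
  (y /\ y) = min(0.07, 0.07) = 0.07
  ((((y -> y) \/ (~x \/ z)) \/ z) /\ (y /\ y)) = min(1, 0.07) = 0.07
  ~((((y -> y) \/ (~x \/ z)) \/ z) /\ (y /\ y)): Gödel ¬ of 0.07 = 0 (operand ≠ 0)
  (x \/ ~((((y -> y) \/ (~x \/ z)) \/ z) /\ (y /\ y))) = max(0.58, 0) = 0.58
  Gödel value = 0.58
Łukasiewicz evaluation:
  (y -> y): min(1, 1 − 0.07 + 0.07) = 1
  ~x: Łukasiewicz ¬ gives 1 − 0.58 = 0.42
  (~x \/ z) = max(0.42, 0.96) = 0.96
  ((y -> y) \/ (~x \/ z)) = max(1, 0.96) = 1
  (((y -> y) \/ (~x \/ z)) \/ z) = max(1, 0.96) = 1
  (y /\ y) = min(0.07, 0.07) = 0.07
  ((((y -> y) \/ (~x \/ z)) \/ z) /\ (y /\ y)) = min(1, 0.07) = 0.07
  ~((((y -> y) \/ (~x \/ z)) \/ z) /\ (y /\ y)): Łukasiewicz ¬ gives 1 − 0.07 = 0.93
  (x \/ ~((((y -> y) \/ (~x \/ z)) \/ z) /\ (y /\ y))) = max(0.58, 0.93) = 0.93
  Łukasiewicz value = 0.93
Difference: 0.58 − 0.93 = -0.35

-0.35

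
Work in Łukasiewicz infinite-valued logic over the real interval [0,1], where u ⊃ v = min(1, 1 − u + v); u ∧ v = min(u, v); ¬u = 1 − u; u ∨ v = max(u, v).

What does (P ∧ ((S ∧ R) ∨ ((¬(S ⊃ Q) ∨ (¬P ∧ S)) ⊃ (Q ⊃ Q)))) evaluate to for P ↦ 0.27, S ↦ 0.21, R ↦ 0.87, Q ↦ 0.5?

(S ∧ R) = min(0.21, 0.87) = 0.21
(S ⊃ Q): min(1, 1 − 0.21 + 0.5) = 1
¬(S ⊃ Q): Łukasiewicz ¬ gives 1 − 1 = 0
¬P: Łukasiewicz ¬ gives 1 − 0.27 = 0.73
(¬P ∧ S) = min(0.73, 0.21) = 0.21
(¬(S ⊃ Q) ∨ (¬P ∧ S)) = max(0, 0.21) = 0.21
(Q ⊃ Q): min(1, 1 − 0.5 + 0.5) = 1
((¬(S ⊃ Q) ∨ (¬P ∧ S)) ⊃ (Q ⊃ Q)): min(1, 1 − 0.21 + 1) = 1
((S ∧ R) ∨ ((¬(S ⊃ Q) ∨ (¬P ∧ S)) ⊃ (Q ⊃ Q))) = max(0.21, 1) = 1
(P ∧ ((S ∧ R) ∨ ((¬(S ⊃ Q) ∨ (¬P ∧ S)) ⊃ (Q ⊃ Q)))) = min(0.27, 1) = 0.27

0.27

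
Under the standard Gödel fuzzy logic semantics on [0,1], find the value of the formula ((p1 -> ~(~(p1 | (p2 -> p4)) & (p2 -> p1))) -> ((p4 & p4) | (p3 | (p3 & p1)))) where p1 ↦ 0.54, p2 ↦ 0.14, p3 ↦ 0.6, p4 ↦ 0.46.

0.60

(p2 -> p4): 0.14 ≤ 0.46, so result = 1
(p1 | (p2 -> p4)) = max(0.54, 1) = 1
~(p1 | (p2 -> p4)): Gödel ¬ of 1 = 0 (operand ≠ 0)
(p2 -> p1): 0.14 ≤ 0.54, so result = 1
(~(p1 | (p2 -> p4)) & (p2 -> p1)) = min(0, 1) = 0
~(~(p1 | (p2 -> p4)) & (p2 -> p1)): Gödel ¬ of 0 = 1 (operand is 0)
(p1 -> ~(~(p1 | (p2 -> p4)) & (p2 -> p1))): 0.54 ≤ 1, so result = 1
(p4 & p4) = min(0.46, 0.46) = 0.46
(p3 & p1) = min(0.6, 0.54) = 0.54
(p3 | (p3 & p1)) = max(0.6, 0.54) = 0.6
((p4 & p4) | (p3 | (p3 & p1))) = max(0.46, 0.6) = 0.6
((p1 -> ~(~(p1 | (p2 -> p4)) & (p2 -> p1))) -> ((p4 & p4) | (p3 | (p3 & p1)))): 1 > 0.6, so result = 0.6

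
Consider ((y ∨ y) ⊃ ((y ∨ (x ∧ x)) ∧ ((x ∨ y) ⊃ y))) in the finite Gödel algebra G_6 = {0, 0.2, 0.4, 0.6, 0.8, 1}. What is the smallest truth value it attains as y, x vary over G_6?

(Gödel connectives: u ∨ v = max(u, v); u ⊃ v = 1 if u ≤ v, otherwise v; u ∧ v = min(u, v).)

1.00

Every assignment gives 1. For instance at y = 0, x = 0:
  (y ∨ y) = max(0, 0) = 0
  (x ∧ x) = min(0, 0) = 0
  (y ∨ (x ∧ x)) = max(0, 0) = 0
  (x ∨ y) = max(0, 0) = 0
  ((x ∨ y) ⊃ y): 0 ≤ 0, so result = 1
  ((y ∨ (x ∧ x)) ∧ ((x ∨ y) ⊃ y)) = min(0, 1) = 0
  ((y ∨ y) ⊃ ((y ∨ (x ∧ x)) ∧ ((x ∨ y) ⊃ y))): 0 ≤ 0, so result = 1
All 36 assignments give value 1 — the formula is a G_6-tautology.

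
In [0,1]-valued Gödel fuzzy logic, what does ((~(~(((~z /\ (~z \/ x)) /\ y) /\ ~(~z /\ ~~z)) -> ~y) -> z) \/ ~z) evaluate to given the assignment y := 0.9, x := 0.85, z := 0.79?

0.79

~z: Gödel ¬ of 0.79 = 0 (operand ≠ 0)
~z: Gödel ¬ of 0.79 = 0 (operand ≠ 0)
(~z \/ x) = max(0, 0.85) = 0.85
(~z /\ (~z \/ x)) = min(0, 0.85) = 0
((~z /\ (~z \/ x)) /\ y) = min(0, 0.9) = 0
~z: Gödel ¬ of 0.79 = 0 (operand ≠ 0)
~z: Gödel ¬ of 0.79 = 0 (operand ≠ 0)
~~z: Gödel ¬ of 0 = 1 (operand is 0)
(~z /\ ~~z) = min(0, 1) = 0
~(~z /\ ~~z): Gödel ¬ of 0 = 1 (operand is 0)
(((~z /\ (~z \/ x)) /\ y) /\ ~(~z /\ ~~z)) = min(0, 1) = 0
~(((~z /\ (~z \/ x)) /\ y) /\ ~(~z /\ ~~z)): Gödel ¬ of 0 = 1 (operand is 0)
~y: Gödel ¬ of 0.9 = 0 (operand ≠ 0)
(~(((~z /\ (~z \/ x)) /\ y) /\ ~(~z /\ ~~z)) -> ~y): 1 > 0, so result = 0
~(~(((~z /\ (~z \/ x)) /\ y) /\ ~(~z /\ ~~z)) -> ~y): Gödel ¬ of 0 = 1 (operand is 0)
(~(~(((~z /\ (~z \/ x)) /\ y) /\ ~(~z /\ ~~z)) -> ~y) -> z): 1 > 0.79, so result = 0.79
~z: Gödel ¬ of 0.79 = 0 (operand ≠ 0)
((~(~(((~z /\ (~z \/ x)) /\ y) /\ ~(~z /\ ~~z)) -> ~y) -> z) \/ ~z) = max(0.79, 0) = 0.79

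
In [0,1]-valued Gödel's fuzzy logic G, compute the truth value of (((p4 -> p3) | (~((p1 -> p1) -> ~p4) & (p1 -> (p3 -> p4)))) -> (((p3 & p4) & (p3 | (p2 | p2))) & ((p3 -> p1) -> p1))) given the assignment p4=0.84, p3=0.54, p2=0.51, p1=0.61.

0.54

(p4 -> p3): 0.84 > 0.54, so result = 0.54
(p1 -> p1): 0.61 ≤ 0.61, so result = 1
~p4: Gödel ¬ of 0.84 = 0 (operand ≠ 0)
((p1 -> p1) -> ~p4): 1 > 0, so result = 0
~((p1 -> p1) -> ~p4): Gödel ¬ of 0 = 1 (operand is 0)
(p3 -> p4): 0.54 ≤ 0.84, so result = 1
(p1 -> (p3 -> p4)): 0.61 ≤ 1, so result = 1
(~((p1 -> p1) -> ~p4) & (p1 -> (p3 -> p4))) = min(1, 1) = 1
((p4 -> p3) | (~((p1 -> p1) -> ~p4) & (p1 -> (p3 -> p4)))) = max(0.54, 1) = 1
(p3 & p4) = min(0.54, 0.84) = 0.54
(p2 | p2) = max(0.51, 0.51) = 0.51
(p3 | (p2 | p2)) = max(0.54, 0.51) = 0.54
((p3 & p4) & (p3 | (p2 | p2))) = min(0.54, 0.54) = 0.54
(p3 -> p1): 0.54 ≤ 0.61, so result = 1
((p3 -> p1) -> p1): 1 > 0.61, so result = 0.61
(((p3 & p4) & (p3 | (p2 | p2))) & ((p3 -> p1) -> p1)) = min(0.54, 0.61) = 0.54
(((p4 -> p3) | (~((p1 -> p1) -> ~p4) & (p1 -> (p3 -> p4)))) -> (((p3 & p4) & (p3 | (p2 | p2))) & ((p3 -> p1) -> p1))): 1 > 0.54, so result = 0.54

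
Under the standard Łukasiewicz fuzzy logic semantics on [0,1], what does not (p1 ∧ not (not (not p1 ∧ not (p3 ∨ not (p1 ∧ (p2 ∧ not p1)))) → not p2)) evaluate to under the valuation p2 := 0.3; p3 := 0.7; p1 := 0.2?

not p1: Łukasiewicz ¬ gives 1 − 0.2 = 0.8
not p1: Łukasiewicz ¬ gives 1 − 0.2 = 0.8
(p2 ∧ not p1) = min(0.3, 0.8) = 0.3
(p1 ∧ (p2 ∧ not p1)) = min(0.2, 0.3) = 0.2
not (p1 ∧ (p2 ∧ not p1)): Łukasiewicz ¬ gives 1 − 0.2 = 0.8
(p3 ∨ not (p1 ∧ (p2 ∧ not p1))) = max(0.7, 0.8) = 0.8
not (p3 ∨ not (p1 ∧ (p2 ∧ not p1))): Łukasiewicz ¬ gives 1 − 0.8 = 0.2
(not p1 ∧ not (p3 ∨ not (p1 ∧ (p2 ∧ not p1)))) = min(0.8, 0.2) = 0.2
not (not p1 ∧ not (p3 ∨ not (p1 ∧ (p2 ∧ not p1)))): Łukasiewicz ¬ gives 1 − 0.2 = 0.8
not p2: Łukasiewicz ¬ gives 1 − 0.3 = 0.7
(not (not p1 ∧ not (p3 ∨ not (p1 ∧ (p2 ∧ not p1)))) → not p2): min(1, 1 − 0.8 + 0.7) = 0.9
not (not (not p1 ∧ not (p3 ∨ not (p1 ∧ (p2 ∧ not p1)))) → not p2): Łukasiewicz ¬ gives 1 − 0.9 = 0.1
(p1 ∧ not (not (not p1 ∧ not (p3 ∨ not (p1 ∧ (p2 ∧ not p1)))) → not p2)) = min(0.2, 0.1) = 0.1
not (p1 ∧ not (not (not p1 ∧ not (p3 ∨ not (p1 ∧ (p2 ∧ not p1)))) → not p2)): Łukasiewicz ¬ gives 1 − 0.1 = 0.9

0.90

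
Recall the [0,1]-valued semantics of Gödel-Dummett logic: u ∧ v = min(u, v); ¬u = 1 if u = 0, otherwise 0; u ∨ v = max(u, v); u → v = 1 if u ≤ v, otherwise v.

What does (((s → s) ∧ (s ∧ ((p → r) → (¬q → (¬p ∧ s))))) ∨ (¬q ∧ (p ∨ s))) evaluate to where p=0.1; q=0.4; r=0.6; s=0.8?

0.80

(s → s): 0.8 ≤ 0.8, so result = 1
(p → r): 0.1 ≤ 0.6, so result = 1
¬q: Gödel ¬ of 0.4 = 0 (operand ≠ 0)
¬p: Gödel ¬ of 0.1 = 0 (operand ≠ 0)
(¬p ∧ s) = min(0, 0.8) = 0
(¬q → (¬p ∧ s)): 0 ≤ 0, so result = 1
((p → r) → (¬q → (¬p ∧ s))): 1 ≤ 1, so result = 1
(s ∧ ((p → r) → (¬q → (¬p ∧ s)))) = min(0.8, 1) = 0.8
((s → s) ∧ (s ∧ ((p → r) → (¬q → (¬p ∧ s))))) = min(1, 0.8) = 0.8
¬q: Gödel ¬ of 0.4 = 0 (operand ≠ 0)
(p ∨ s) = max(0.1, 0.8) = 0.8
(¬q ∧ (p ∨ s)) = min(0, 0.8) = 0
(((s → s) ∧ (s ∧ ((p → r) → (¬q → (¬p ∧ s))))) ∨ (¬q ∧ (p ∨ s))) = max(0.8, 0) = 0.8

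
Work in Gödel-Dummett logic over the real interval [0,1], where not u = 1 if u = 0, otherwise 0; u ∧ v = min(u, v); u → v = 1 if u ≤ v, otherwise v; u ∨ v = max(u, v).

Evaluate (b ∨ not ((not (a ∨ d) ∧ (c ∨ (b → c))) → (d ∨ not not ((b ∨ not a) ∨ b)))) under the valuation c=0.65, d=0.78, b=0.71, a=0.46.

(a ∨ d) = max(0.46, 0.78) = 0.78
not (a ∨ d): Gödel ¬ of 0.78 = 0 (operand ≠ 0)
(b → c): 0.71 > 0.65, so result = 0.65
(c ∨ (b → c)) = max(0.65, 0.65) = 0.65
(not (a ∨ d) ∧ (c ∨ (b → c))) = min(0, 0.65) = 0
not a: Gödel ¬ of 0.46 = 0 (operand ≠ 0)
(b ∨ not a) = max(0.71, 0) = 0.71
((b ∨ not a) ∨ b) = max(0.71, 0.71) = 0.71
not ((b ∨ not a) ∨ b): Gödel ¬ of 0.71 = 0 (operand ≠ 0)
not not ((b ∨ not a) ∨ b): Gödel ¬ of 0 = 1 (operand is 0)
(d ∨ not not ((b ∨ not a) ∨ b)) = max(0.78, 1) = 1
((not (a ∨ d) ∧ (c ∨ (b → c))) → (d ∨ not not ((b ∨ not a) ∨ b))): 0 ≤ 1, so result = 1
not ((not (a ∨ d) ∧ (c ∨ (b → c))) → (d ∨ not not ((b ∨ not a) ∨ b))): Gödel ¬ of 1 = 0 (operand ≠ 0)
(b ∨ not ((not (a ∨ d) ∧ (c ∨ (b → c))) → (d ∨ not not ((b ∨ not a) ∨ b)))) = max(0.71, 0) = 0.71

0.71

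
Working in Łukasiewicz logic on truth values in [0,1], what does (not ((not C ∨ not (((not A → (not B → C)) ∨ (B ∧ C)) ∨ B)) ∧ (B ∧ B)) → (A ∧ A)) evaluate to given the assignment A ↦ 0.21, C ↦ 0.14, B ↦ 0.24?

not C: Łukasiewicz ¬ gives 1 − 0.14 = 0.86
not A: Łukasiewicz ¬ gives 1 − 0.21 = 0.79
not B: Łukasiewicz ¬ gives 1 − 0.24 = 0.76
(not B → C): min(1, 1 − 0.76 + 0.14) = 0.38
(not A → (not B → C)): min(1, 1 − 0.79 + 0.38) = 0.59
(B ∧ C) = min(0.24, 0.14) = 0.14
((not A → (not B → C)) ∨ (B ∧ C)) = max(0.59, 0.14) = 0.59
(((not A → (not B → C)) ∨ (B ∧ C)) ∨ B) = max(0.59, 0.24) = 0.59
not (((not A → (not B → C)) ∨ (B ∧ C)) ∨ B): Łukasiewicz ¬ gives 1 − 0.59 = 0.41
(not C ∨ not (((not A → (not B → C)) ∨ (B ∧ C)) ∨ B)) = max(0.86, 0.41) = 0.86
(B ∧ B) = min(0.24, 0.24) = 0.24
((not C ∨ not (((not A → (not B → C)) ∨ (B ∧ C)) ∨ B)) ∧ (B ∧ B)) = min(0.86, 0.24) = 0.24
not ((not C ∨ not (((not A → (not B → C)) ∨ (B ∧ C)) ∨ B)) ∧ (B ∧ B)): Łukasiewicz ¬ gives 1 − 0.24 = 0.76
(A ∧ A) = min(0.21, 0.21) = 0.21
(not ((not C ∨ not (((not A → (not B → C)) ∨ (B ∧ C)) ∨ B)) ∧ (B ∧ B)) → (A ∧ A)): min(1, 1 − 0.76 + 0.21) = 0.45

0.45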